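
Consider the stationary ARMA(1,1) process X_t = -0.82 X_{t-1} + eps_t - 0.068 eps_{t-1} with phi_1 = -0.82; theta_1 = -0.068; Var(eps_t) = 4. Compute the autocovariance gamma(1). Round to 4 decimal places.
\gamma(1) = -11.4471

Multiply the model equation by X_{t-k} and take expectations. With theta_0 = psi_0 = 1 and psi_j the MA(infinity) weights, this gives
  gamma(k) - sum_i phi_i gamma(k-i) = c_k,
  c_k = sigma^2 * sum_{j=k..q} theta_j psi_{j-k}   (c_k = 0 for k > q),
using gamma(-m) = gamma(m).
psi-weights needed (psi_j = theta_j + sum_i phi_i psi_{j-i}):
  psi_1 = theta_1 + phi_1 = -0.068 + (-0.82) = -0.888
Right-hand sides:
  c_0 = sigma^2 (1 + theta_1 psi_1) = 4 * (1 + (-0.068)(-0.888)) = 4 * 1.060384 = 4.241536
  c_1 = sigma^2 theta_1 = 4 * (-0.068) = -0.272
  c_2 = 0
Equations for k = 0 and k = 1 (AR order 1):
  gamma(0) = phi_1 gamma(1) + c_0
  gamma(1) = phi_1 gamma(0) + c_1
Substituting the second into the first: gamma(0) (1 - phi_1^2) = c_0 + phi_1 c_1, so
  gamma(0) = (c_0 + phi_1 c_1) / (1 - phi_1^2) = (4.241536 + (-0.82)(-0.272)) / (1 - (-0.82)^2) = 4.464576 / 0.3276 = 13.628132.
  gamma(1) = phi_1 gamma(0) + c_1 = (-0.82)(13.628132) + (-0.272) = -11.447068.
Therefore gamma(1) = -11.4471 (to 4 decimal places).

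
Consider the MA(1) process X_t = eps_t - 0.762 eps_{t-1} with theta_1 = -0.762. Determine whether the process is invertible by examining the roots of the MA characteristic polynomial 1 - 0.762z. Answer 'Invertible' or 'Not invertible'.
\text{Invertible}

The MA(q) characteristic polynomial is P(z) = 1 - 0.762z.
Invertibility requires all roots to lie outside the unit circle, i.e. |z| > 1 for every root.
This is linear in z: 1 + (-0.762) z = 0  =>  z = -1/(-0.762) = 1.312336,  |z| = 1.312336.
Moduli of all roots: 1.3123.
All moduli strictly greater than 1? Yes.
Verdict: Invertible.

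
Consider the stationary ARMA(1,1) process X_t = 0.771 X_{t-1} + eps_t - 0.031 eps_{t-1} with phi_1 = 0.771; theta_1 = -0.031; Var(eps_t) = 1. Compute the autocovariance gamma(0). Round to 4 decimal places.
\gamma(0) = 2.3502

Multiply the model equation by X_{t-k} and take expectations. With theta_0 = psi_0 = 1 and psi_j the MA(infinity) weights, this gives
  gamma(k) - sum_i phi_i gamma(k-i) = c_k,
  c_k = sigma^2 * sum_{j=k..q} theta_j psi_{j-k}   (c_k = 0 for k > q),
using gamma(-m) = gamma(m).
psi-weights needed (psi_j = theta_j + sum_i phi_i psi_{j-i}):
  psi_1 = theta_1 + phi_1 = -0.031 + (0.771) = 0.74
Right-hand sides:
  c_0 = sigma^2 (1 + theta_1 psi_1) = 1 * (1 + (-0.031)(0.74)) = 1 * 0.97706 = 0.97706
  c_1 = sigma^2 theta_1 = 1 * (-0.031) = -0.031
  c_2 = 0
Equations for k = 0 and k = 1 (AR order 1):
  gamma(0) = phi_1 gamma(1) + c_0
  gamma(1) = phi_1 gamma(0) + c_1
Substituting the second into the first: gamma(0) (1 - phi_1^2) = c_0 + phi_1 c_1, so
  gamma(0) = (c_0 + phi_1 c_1) / (1 - phi_1^2) = (0.97706 + (0.771)(-0.031)) / (1 - (0.771)^2) = 0.953159 / 0.405559 = 2.350235.
Therefore gamma(0) = 2.3502 (to 4 decimal places).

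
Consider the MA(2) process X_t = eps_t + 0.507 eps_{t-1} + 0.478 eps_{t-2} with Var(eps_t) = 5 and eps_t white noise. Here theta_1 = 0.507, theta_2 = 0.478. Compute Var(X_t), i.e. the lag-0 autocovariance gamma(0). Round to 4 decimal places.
\gamma(0) = 7.4277

For an MA(q) process X_t = eps_t + sum_i theta_i eps_{t-i} with
Var(eps_t) = sigma^2, the variance is
  gamma(0) = sigma^2 * (1 + sum_i theta_i^2).
  sum_i theta_i^2 = (0.507)^2 + (0.478)^2 = 0.257049 + 0.228484 = 0.485533.
  gamma(0) = 5 * (1 + 0.485533) = 5 * 1.485533 = 7.427665, which rounds to 7.4277.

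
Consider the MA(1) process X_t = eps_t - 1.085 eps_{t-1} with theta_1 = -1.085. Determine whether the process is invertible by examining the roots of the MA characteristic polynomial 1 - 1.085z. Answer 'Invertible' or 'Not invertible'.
\text{Not invertible}

The MA(q) characteristic polynomial is P(z) = 1 - 1.085z.
Invertibility requires all roots to lie outside the unit circle, i.e. |z| > 1 for every root.
This is linear in z: 1 + (-1.085) z = 0  =>  z = -1/(-1.085) = 0.921659,  |z| = 0.921659.
Moduli of all roots: 0.9217.
All moduli strictly greater than 1? No.
Verdict: Not invertible.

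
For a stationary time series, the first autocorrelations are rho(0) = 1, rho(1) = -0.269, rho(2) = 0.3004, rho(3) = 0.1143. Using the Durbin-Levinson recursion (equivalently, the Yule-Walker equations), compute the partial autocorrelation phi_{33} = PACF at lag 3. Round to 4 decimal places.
\phi_{33} = 0.2769

The PACF at lag k is phi_{kk}, the last component of the solution
to the Yule-Walker system G_k phi = r_k where
  (G_k)_{ij} = rho(|i - j|), (r_k)_i = rho(i), i,j = 1..k.
Equivalently, Durbin-Levinson gives phi_{kk} iteratively:
  phi_{11} = rho(1)
  phi_{kk} = [rho(k) - sum_{j=1..k-1} phi_{k-1,j} rho(k-j)]
            / [1 - sum_{j=1..k-1} phi_{k-1,j} rho(j)],
  phi_{k,j} = phi_{k-1,j} - phi_{kk} phi_{k-1,k-j},  j = 1..k-1.
Step k = 1:
  phi_11 = rho(1) = -0.269.
Step k = 2:
  phi_22 = [rho(2) - phi_11 rho(1)] / [1 - phi_11 rho(1)] = [0.3004 - (-0.269)(-0.269)] / [1 - (-0.269)(-0.269)]
         = 0.228039 / 0.927639 = 0.245827.
  Update: phi_21 = phi_11 - phi_22 phi_11 = -0.269 - (0.245827)(-0.269) = -0.202872.
Step k = 3:
  phi_33 = [rho(3) - phi_21 rho(2) - phi_22 rho(1)] / [1 - phi_21 rho(1) - phi_22 rho(2)]
    numerator   = 0.1143 - (-0.202872)(0.3004) - (0.245827)(-0.269) = 0.24137043
    denominator = 1 - (-0.202872)(-0.269) - (0.245827)(0.3004) = 0.87158079
  phi_33 = 0.24137043 / 0.87158079 = 0.2769.
Therefore phi_{33} = 0.2769.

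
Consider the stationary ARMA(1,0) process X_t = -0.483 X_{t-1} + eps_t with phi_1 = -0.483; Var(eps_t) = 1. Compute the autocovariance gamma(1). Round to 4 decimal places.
\gamma(1) = -0.6300

Multiply the model equation by X_{t-k} and take expectations. With theta_0 = psi_0 = 1 and psi_j the MA(infinity) weights, this gives
  gamma(k) - sum_i phi_i gamma(k-i) = c_k,
  c_k = sigma^2 * sum_{j=k..q} theta_j psi_{j-k}   (c_k = 0 for k > q),
using gamma(-m) = gamma(m).
Pure AR (q = 0): c_0 = sigma^2 = 1, c_k = 0 for k >= 1.
Equations for k = 0 and k = 1 (AR order 1):
  gamma(0) = phi_1 gamma(1) + c_0
  gamma(1) = phi_1 gamma(0) + c_1
Substituting the second into the first: gamma(0) (1 - phi_1^2) = c_0 + phi_1 c_1, so
  gamma(0) = c_0 / (1 - phi_1^2) = 1 / (1 - (-0.483)^2) = 1 / 0.766711 = 1.304272.
  gamma(1) = phi_1 gamma(0) = (-0.483)(1.304272) = -0.629964.
Therefore gamma(1) = -0.6300 (to 4 decimal places).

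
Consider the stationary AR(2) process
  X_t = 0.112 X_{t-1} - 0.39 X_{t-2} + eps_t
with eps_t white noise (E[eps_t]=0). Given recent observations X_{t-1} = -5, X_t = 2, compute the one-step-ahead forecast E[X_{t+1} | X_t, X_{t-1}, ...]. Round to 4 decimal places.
E[X_{t+1} \mid \mathcal F_t] = 2.1740

For an AR(p) model X_t = c + sum_i phi_i X_{t-i} + eps_t, the
one-step-ahead conditional mean is
  E[X_{t+1} | X_t, ...] = c + sum_i phi_i X_{t+1-i}.
Substitute known values:
  E[X_{t+1} | ...] = (0.112) * (2) + (-0.39) * (-5)
                   = 2.1740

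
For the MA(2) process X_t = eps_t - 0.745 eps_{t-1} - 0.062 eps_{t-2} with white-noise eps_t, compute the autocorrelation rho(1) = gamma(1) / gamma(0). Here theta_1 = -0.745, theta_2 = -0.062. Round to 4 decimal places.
\rho(1) = -0.4483

For an MA(q) process with theta_0 = 1, the autocovariance is
  gamma(k) = sigma^2 * sum_{i=0..q-k} theta_i * theta_{i+k},
and rho(k) = gamma(k) / gamma(0). Sigma^2 cancels.
  numerator   = (1)*(-0.745) + (-0.745)*(-0.062) = -0.69881.
  denominator = (1)^2 + (-0.745)^2 + (-0.062)^2 = 1.558869.
  rho(1) = -0.69881 / 1.558869 = -0.4483.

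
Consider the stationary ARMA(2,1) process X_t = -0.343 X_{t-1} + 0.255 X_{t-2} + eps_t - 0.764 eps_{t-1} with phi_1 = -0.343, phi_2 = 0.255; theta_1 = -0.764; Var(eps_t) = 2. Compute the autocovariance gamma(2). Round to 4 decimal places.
\gamma(2) = 3.2671

Multiply the model equation by X_{t-k} and take expectations. With theta_0 = psi_0 = 1 and psi_j the MA(infinity) weights, this gives
  gamma(k) - sum_i phi_i gamma(k-i) = c_k,
  c_k = sigma^2 * sum_{j=k..q} theta_j psi_{j-k}   (c_k = 0 for k > q),
using gamma(-m) = gamma(m).
psi-weights needed (psi_j = theta_j + sum_i phi_i psi_{j-i}):
  psi_1 = theta_1 + phi_1 = -0.764 + (-0.343) = -1.107
Right-hand sides:
  c_0 = sigma^2 (1 + theta_1 psi_1) = 2 * (1 + (-0.764)(-1.107)) = 2 * 1.845748 = 3.691496
  c_1 = sigma^2 theta_1 = 2 * (-0.764) = -1.528
  c_2 = 0
Equations for k = 0, 1, 2 (AR order 2, c_2 = 0):
  (E0) gamma(0) = phi_1 gamma(1) + phi_2 gamma(2) + c_0
  (E1) gamma(1) = phi_1 gamma(0) + phi_2 gamma(1) + c_1
  (E2) gamma(2) = phi_1 gamma(1) + phi_2 gamma(0)
From (E1): gamma(1) = A gamma(0) + B with
  A = phi_1 / (1 - phi_2) = -0.343 / 0.745 = -0.460403,   B = c_1 / (1 - phi_2) = -1.528 / 0.745 = -2.051007.
Insert (E2) into (E0): gamma(0) (1 - phi_2^2) = phi_1 (1 + phi_2) gamma(1) + c_0.
  phi_1 (1 + phi_2) = (-0.343)(1.255) = -0.430465,   1 - phi_2^2 = 0.934975.
Replace gamma(1) by A gamma(0) + B and collect gamma(0):
  gamma(0) [0.934975 - (-0.430465)(-0.460403)] = (-0.430465)(-2.051007) + 3.691496
  gamma(0) * 0.736788 = 4.574383
  gamma(0) = 4.574383 / 0.736788 = 6.208549.
  gamma(1) = A gamma(0) + B = (-0.460403)(6.208549) + (-2.051007) = -4.909439.
  gamma(2) = phi_1 gamma(1) + phi_2 gamma(0) = (-0.343)(-4.909439) + (0.255)(6.208549) = 3.267118.
Therefore gamma(2) = 3.2671 (to 4 decimal places).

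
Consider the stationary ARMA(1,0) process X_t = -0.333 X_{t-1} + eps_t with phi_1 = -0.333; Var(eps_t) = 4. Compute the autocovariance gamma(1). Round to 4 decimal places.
\gamma(1) = -1.4981

Multiply the model equation by X_{t-k} and take expectations. With theta_0 = psi_0 = 1 and psi_j the MA(infinity) weights, this gives
  gamma(k) - sum_i phi_i gamma(k-i) = c_k,
  c_k = sigma^2 * sum_{j=k..q} theta_j psi_{j-k}   (c_k = 0 for k > q),
using gamma(-m) = gamma(m).
Pure AR (q = 0): c_0 = sigma^2 = 4, c_k = 0 for k >= 1.
Equations for k = 0 and k = 1 (AR order 1):
  gamma(0) = phi_1 gamma(1) + c_0
  gamma(1) = phi_1 gamma(0) + c_1
Substituting the second into the first: gamma(0) (1 - phi_1^2) = c_0 + phi_1 c_1, so
  gamma(0) = c_0 / (1 - phi_1^2) = 4 / (1 - (-0.333)^2) = 4 / 0.889111 = 4.498876.
  gamma(1) = phi_1 gamma(0) = (-0.333)(4.498876) = -1.498126.
Therefore gamma(1) = -1.4981 (to 4 decimal places).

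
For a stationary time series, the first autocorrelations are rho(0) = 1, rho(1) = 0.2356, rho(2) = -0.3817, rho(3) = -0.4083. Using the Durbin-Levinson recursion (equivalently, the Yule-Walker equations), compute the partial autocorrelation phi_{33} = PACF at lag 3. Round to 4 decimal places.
\phi_{33} = -0.2260

The PACF at lag k is phi_{kk}, the last component of the solution
to the Yule-Walker system G_k phi = r_k where
  (G_k)_{ij} = rho(|i - j|), (r_k)_i = rho(i), i,j = 1..k.
Equivalently, Durbin-Levinson gives phi_{kk} iteratively:
  phi_{11} = rho(1)
  phi_{kk} = [rho(k) - sum_{j=1..k-1} phi_{k-1,j} rho(k-j)]
            / [1 - sum_{j=1..k-1} phi_{k-1,j} rho(j)],
  phi_{k,j} = phi_{k-1,j} - phi_{kk} phi_{k-1,k-j},  j = 1..k-1.
Step k = 1:
  phi_11 = rho(1) = 0.2356.
Step k = 2:
  phi_22 = [rho(2) - phi_11 rho(1)] / [1 - phi_11 rho(1)] = [-0.3817 - (0.2356)(0.2356)] / [1 - (0.2356)(0.2356)]
         = -0.43720736 / 0.94449264 = -0.462902.
  Update: phi_21 = phi_11 - phi_22 phi_11 = 0.2356 - (-0.462902)(0.2356) = 0.34466.
Step k = 3:
  phi_33 = [rho(3) - phi_21 rho(2) - phi_22 rho(1)] / [1 - phi_21 rho(1) - phi_22 rho(2)]
    numerator   = -0.4083 - (0.34466)(-0.3817) - (-0.462902)(0.2356) = -0.16768374
    denominator = 1 - (0.34466)(0.2356) - (-0.462902)(-0.3817) = 0.74210856
  phi_33 = -0.16768374 / 0.74210856 = -0.226.
Therefore phi_{33} = -0.2260.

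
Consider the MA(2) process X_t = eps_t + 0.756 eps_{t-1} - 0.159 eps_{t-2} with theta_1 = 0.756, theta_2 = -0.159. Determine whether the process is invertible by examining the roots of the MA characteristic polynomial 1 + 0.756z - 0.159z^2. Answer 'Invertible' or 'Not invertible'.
\text{Invertible}

The MA(q) characteristic polynomial is P(z) = 1 + 0.756z - 0.159z^2.
Invertibility requires all roots to lie outside the unit circle, i.e. |z| > 1 for every root.
Set 1 + (0.756) z + (-0.159) z^2 = 0, i.e. a z^2 + b z + c = 0 with a = -0.159, b = 0.756, c = 1.
Discriminant D = b^2 - 4ac = (0.756)^2 - 4*(-0.159)*1 = 0.571536 - (-0.636) = 1.207536.
D >= 0, so the roots are real: z = (-b +/- sqrt(D)) / (2a) = (-0.756 +/- 1.098879) / (-0.318).
  z_1 = (-0.756 + 1.098879) / (-0.318) = -1.0782,   |z_1| = 1.0782.
  z_2 = (-0.756 - 1.098879) / (-0.318) = 5.833,   |z_2| = 5.833.
Moduli of all roots: 1.0782, 5.8330.
All moduli strictly greater than 1? Yes.
Verdict: Invertible.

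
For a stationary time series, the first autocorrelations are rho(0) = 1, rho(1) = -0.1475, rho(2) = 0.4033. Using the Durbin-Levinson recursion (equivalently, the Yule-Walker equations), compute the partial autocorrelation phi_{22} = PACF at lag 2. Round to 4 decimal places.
\phi_{22} = 0.3900

The PACF at lag k is phi_{kk}, the last component of the solution
to the Yule-Walker system G_k phi = r_k where
  (G_k)_{ij} = rho(|i - j|), (r_k)_i = rho(i), i,j = 1..k.
Equivalently, Durbin-Levinson gives phi_{kk} iteratively:
  phi_{11} = rho(1)
  phi_{kk} = [rho(k) - sum_{j=1..k-1} phi_{k-1,j} rho(k-j)]
            / [1 - sum_{j=1..k-1} phi_{k-1,j} rho(j)],
  phi_{k,j} = phi_{k-1,j} - phi_{kk} phi_{k-1,k-j},  j = 1..k-1.
Step k = 1:
  phi_11 = rho(1) = -0.1475.
Step k = 2:
  phi_22 = [rho(2) - phi_11 rho(1)] / [1 - phi_11 rho(1)] = [0.4033 - (-0.1475)(-0.1475)] / [1 - (-0.1475)(-0.1475)]
         = 0.38154375 / 0.97824375 = 0.39.
Therefore phi_{22} = 0.3900.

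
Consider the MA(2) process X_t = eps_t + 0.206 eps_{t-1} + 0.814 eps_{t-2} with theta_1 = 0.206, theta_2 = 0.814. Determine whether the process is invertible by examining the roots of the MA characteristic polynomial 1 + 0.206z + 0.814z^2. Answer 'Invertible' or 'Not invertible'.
\text{Invertible}

The MA(q) characteristic polynomial is P(z) = 1 + 0.206z + 0.814z^2.
Invertibility requires all roots to lie outside the unit circle, i.e. |z| > 1 for every root.
Set 1 + (0.206) z + (0.814) z^2 = 0, i.e. a z^2 + b z + c = 0 with a = 0.814, b = 0.206, c = 1.
Discriminant D = b^2 - 4ac = (0.206)^2 - 4*(0.814)*1 = 0.042436 - (3.256) = -3.213564.
D < 0, so the roots are the complex-conjugate pair z = (-b +/- i sqrt(-D)) / (2a) = -0.1265 +/- 1.1011i.
For a conjugate pair |z|^2 = z * conj(z) = (product of roots) = c/a = 1/(0.814) = 1.228501, so |z| = sqrt(1.228501) = 1.1084 for both roots.
Moduli of all roots: 1.1084, 1.1084.
All moduli strictly greater than 1? Yes.
Verdict: Invertible.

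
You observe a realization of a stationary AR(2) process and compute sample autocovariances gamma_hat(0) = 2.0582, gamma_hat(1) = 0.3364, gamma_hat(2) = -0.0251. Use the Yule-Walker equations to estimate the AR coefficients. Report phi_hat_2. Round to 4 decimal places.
\hat\phi_{2} = -0.0400

The Yule-Walker equations for an AR(p) process read, in matrix form,
  Gamma_p phi = r_p,   with   (Gamma_p)_{ij} = gamma(|i - j|),
                       (r_p)_i = gamma(i),   i,j = 1..p.
Substitute the sample gammas (Toeplitz matrix and right-hand side of size 2):
  Gamma_p = [[2.0582, 0.3364], [0.3364, 2.0582]]
  r_p     = [0.3364, -0.0251]
Written out:
  2.0582 phi_1 + 0.3364 phi_2 = 0.3364
  0.3364 phi_1 + 2.0582 phi_2 = -0.0251
Solve by Cramer's rule:
  det = gamma(0)^2 - gamma(1)^2 = (2.0582)^2 - (0.3364)^2 = 4.23618724 - 0.11316496 = 4.12302228
  phi_hat_1 = [gamma(1) gamma(0) - gamma(1) gamma(2)] / det = [(0.3364)(2.0582) - (0.3364)(-0.0251)] / 4.12302228 = 0.70082212 / 4.12302228 = 0.17
  phi_hat_2 = [gamma(0) gamma(2) - gamma(1)^2] / det = [(2.0582)(-0.0251) - (0.3364)^2] / 4.12302228 = -0.16482578 / 4.12302228 = -0.04
So phi_hat = [0.1700, -0.0400].
Therefore phi_hat_2 = -0.0400.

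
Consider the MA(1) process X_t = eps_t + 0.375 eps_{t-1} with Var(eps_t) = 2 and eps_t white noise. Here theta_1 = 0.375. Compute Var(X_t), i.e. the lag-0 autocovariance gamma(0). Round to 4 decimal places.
\gamma(0) = 2.2813

For an MA(q) process X_t = eps_t + sum_i theta_i eps_{t-i} with
Var(eps_t) = sigma^2, the variance is
  gamma(0) = sigma^2 * (1 + sum_i theta_i^2).
  sum_i theta_i^2 = (0.375)^2 = 0.140625.
  gamma(0) = 2 * (1 + 0.140625) = 2 * 1.140625 = 2.28125, which rounds to 2.2813.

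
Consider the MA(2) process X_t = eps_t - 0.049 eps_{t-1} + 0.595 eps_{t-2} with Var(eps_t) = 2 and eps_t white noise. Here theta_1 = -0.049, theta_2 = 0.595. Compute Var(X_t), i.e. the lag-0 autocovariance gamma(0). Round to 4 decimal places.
\gamma(0) = 2.7129

For an MA(q) process X_t = eps_t + sum_i theta_i eps_{t-i} with
Var(eps_t) = sigma^2, the variance is
  gamma(0) = sigma^2 * (1 + sum_i theta_i^2).
  sum_i theta_i^2 = (-0.049)^2 + (0.595)^2 = 0.002401 + 0.354025 = 0.356426.
  gamma(0) = 2 * (1 + 0.356426) = 2 * 1.356426 = 2.712852, which rounds to 2.7129.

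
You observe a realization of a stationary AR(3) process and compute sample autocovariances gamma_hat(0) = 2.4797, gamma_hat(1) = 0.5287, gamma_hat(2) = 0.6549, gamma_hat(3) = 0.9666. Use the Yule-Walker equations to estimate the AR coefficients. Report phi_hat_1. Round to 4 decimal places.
\hat\phi_{1} = 0.0890

The Yule-Walker equations for an AR(p) process read, in matrix form,
  Gamma_p phi = r_p,   with   (Gamma_p)_{ij} = gamma(|i - j|),
                       (r_p)_i = gamma(i),   i,j = 1..p.
Substitute the sample gammas (Toeplitz matrix and right-hand side of size 3):
  Gamma_p = [[2.4797, 0.5287, 0.6549], [0.5287, 2.4797, 0.5287], [0.6549, 0.5287, 2.4797]]
  r_p     = [0.5287, 0.6549, 0.9666]
Written out (R1..R3):
  (R1) 2.4797 phi_1 + 0.5287 phi_2 + 0.6549 phi_3 = 0.5287
  (R2) 0.5287 phi_1 + 2.4797 phi_2 + 0.5287 phi_3 = 0.6549
  (R3) 0.6549 phi_1 + 0.5287 phi_2 + 2.4797 phi_3 = 0.9666
Gaussian elimination:
  R2 <- R2 - (0.5287/2.4797) R1 = R2 - (0.213211) R1:  2.366975 phi_2 + 0.389068 phi_3 = 0.542175
  R3 <- R3 - (0.6549/2.4797) R1 = R3 - (0.264105) R1:  0.389068 phi_2 + 2.306738 phi_3 = 0.826968
  R3 <- R3 - (0.389068/2.366975) R2 = R3 - (0.164373) R2:  2.242785 phi_3 = 0.737849
Back-substitution:
  phi_hat_3 = 0.737849 / 2.242785 = 0.328988
  phi_hat_2 = (0.542175 - (0.389068)(0.328988)) / 2.366975 = 0.174981
  phi_hat_1 = (0.5287 - (0.5287)(0.174981) - (0.6549)(0.328988)) / 2.4797 = 0.089016
So phi_hat = [0.0890, 0.1750, 0.3290].
Therefore phi_hat_1 = 0.0890.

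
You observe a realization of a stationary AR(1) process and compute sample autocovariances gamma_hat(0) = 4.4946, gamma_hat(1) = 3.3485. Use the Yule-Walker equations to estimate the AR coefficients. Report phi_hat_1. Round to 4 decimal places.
\hat\phi_{1} = 0.7450

The Yule-Walker equations for an AR(p) process read, in matrix form,
  Gamma_p phi = r_p,   with   (Gamma_p)_{ij} = gamma(|i - j|),
                       (r_p)_i = gamma(i),   i,j = 1..p.
Substitute the sample gammas (Toeplitz matrix and right-hand side of size 1):
  Gamma_p = [[4.4946]]
  r_p     = [3.3485]
With p = 1 this is the single equation gamma(0) phi_1 = gamma(1):
  phi_hat_1 = gamma(1) / gamma(0) = 3.3485 / 4.4946 = 0.7450.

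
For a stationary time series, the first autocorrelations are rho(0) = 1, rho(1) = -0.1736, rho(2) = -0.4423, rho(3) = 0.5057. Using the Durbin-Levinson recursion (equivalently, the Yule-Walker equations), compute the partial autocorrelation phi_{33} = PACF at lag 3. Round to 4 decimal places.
\phi_{33} = 0.4149

The PACF at lag k is phi_{kk}, the last component of the solution
to the Yule-Walker system G_k phi = r_k where
  (G_k)_{ij} = rho(|i - j|), (r_k)_i = rho(i), i,j = 1..k.
Equivalently, Durbin-Levinson gives phi_{kk} iteratively:
  phi_{11} = rho(1)
  phi_{kk} = [rho(k) - sum_{j=1..k-1} phi_{k-1,j} rho(k-j)]
            / [1 - sum_{j=1..k-1} phi_{k-1,j} rho(j)],
  phi_{k,j} = phi_{k-1,j} - phi_{kk} phi_{k-1,k-j},  j = 1..k-1.
Step k = 1:
  phi_11 = rho(1) = -0.1736.
Step k = 2:
  phi_22 = [rho(2) - phi_11 rho(1)] / [1 - phi_11 rho(1)] = [-0.4423 - (-0.1736)(-0.1736)] / [1 - (-0.1736)(-0.1736)]
         = -0.47243696 / 0.96986304 = -0.487117.
  Update: phi_21 = phi_11 - phi_22 phi_11 = -0.1736 - (-0.487117)(-0.1736) = -0.258164.
Step k = 3:
  phi_33 = [rho(3) - phi_21 rho(2) - phi_22 rho(1)] / [1 - phi_21 rho(1) - phi_22 rho(2)]
    numerator   = 0.5057 - (-0.258164)(-0.4423) - (-0.487117)(-0.1736) = 0.30695072
    denominator = 1 - (-0.258164)(-0.1736) - (-0.487117)(-0.4423) = 0.73973087
  phi_33 = 0.30695072 / 0.73973087 = 0.4149.
Therefore phi_{33} = 0.4149.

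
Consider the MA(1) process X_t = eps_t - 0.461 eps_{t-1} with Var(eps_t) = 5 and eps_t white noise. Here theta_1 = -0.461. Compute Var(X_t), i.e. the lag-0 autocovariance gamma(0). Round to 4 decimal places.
\gamma(0) = 6.0626

For an MA(q) process X_t = eps_t + sum_i theta_i eps_{t-i} with
Var(eps_t) = sigma^2, the variance is
  gamma(0) = sigma^2 * (1 + sum_i theta_i^2).
  sum_i theta_i^2 = (-0.461)^2 = 0.212521.
  gamma(0) = 5 * (1 + 0.212521) = 5 * 1.212521 = 6.062605, which rounds to 6.0626.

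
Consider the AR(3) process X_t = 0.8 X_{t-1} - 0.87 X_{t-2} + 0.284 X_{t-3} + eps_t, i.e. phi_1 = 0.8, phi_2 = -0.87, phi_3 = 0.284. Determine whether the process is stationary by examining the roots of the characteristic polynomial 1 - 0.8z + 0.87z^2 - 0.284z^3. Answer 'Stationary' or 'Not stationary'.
\text{Stationary}

The AR(p) characteristic polynomial is P(z) = 1 - 0.8z + 0.87z^2 - 0.284z^3.
Stationarity requires all roots to lie outside the unit circle, i.e. |z| > 1 for every root.
Degree 3: look for a simple real root z0 first, then factor out (1 - z/z0) and solve the remaining quadratic.
Testing z0 = 2.5: P(2.5) = 1 + (-0.8)(2.5) + (0.87)(2.5)^2 + (-0.284)(2.5)^3
  = 1 + (-2) + (5.4375) + (-4.4375) = 0.  So z_0 = 2.5 is a root, |z_0| = 2.5.
Divide out the factor (1 - 0.4 z) = (1 - z/z0) (since 1/z0 = 0.4):
  P(z) = (1 - 0.4 z)(1 + (-0.4) z + (0.71) z^2)
  [check: z-coef -0.4 - (0.4) = -0.8; z^2-coef 0.71 - (0.4)(-0.4) = 0.87; z^3-coef -(0.4)(0.71) = -0.284.]
Remaining roots from the quadratic factor 1 + (-0.4) z + (0.71) z^2:
  Set 1 + (-0.4) z + (0.71) z^2 = 0, i.e. a z^2 + b z + c = 0 with a = 0.71, b = -0.4, c = 1.
  Discriminant D = b^2 - 4ac = (-0.4)^2 - 4*(0.71)*1 = 0.16 - (2.84) = -2.68.
  D < 0, so the roots are the complex-conjugate pair z = (-b +/- i sqrt(-D)) / (2a) = 0.2817 +/- 1.1529i.
  For a conjugate pair |z|^2 = z * conj(z) = (product of roots) = c/a = 1/(0.71) = 1.408451, so |z| = sqrt(1.408451) = 1.1868 for both roots.
Moduli of all roots: 2.5000, 1.1868, 1.1868.
All moduli strictly greater than 1? Yes.
Verdict: Stationary.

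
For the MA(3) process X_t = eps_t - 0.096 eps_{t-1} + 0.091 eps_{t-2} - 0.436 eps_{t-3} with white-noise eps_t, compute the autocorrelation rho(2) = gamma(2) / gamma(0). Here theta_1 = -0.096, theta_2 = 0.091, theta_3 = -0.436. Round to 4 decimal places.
\rho(2) = 0.1100

For an MA(q) process with theta_0 = 1, the autocovariance is
  gamma(k) = sigma^2 * sum_{i=0..q-k} theta_i * theta_{i+k},
and rho(k) = gamma(k) / gamma(0). Sigma^2 cancels.
  numerator   = (1)*(0.091) + (-0.096)*(-0.436) = 0.132856.
  denominator = (1)^2 + (-0.096)^2 + (0.091)^2 + (-0.436)^2 = 1.207593.
  rho(2) = 0.132856 / 1.207593 = 0.1100.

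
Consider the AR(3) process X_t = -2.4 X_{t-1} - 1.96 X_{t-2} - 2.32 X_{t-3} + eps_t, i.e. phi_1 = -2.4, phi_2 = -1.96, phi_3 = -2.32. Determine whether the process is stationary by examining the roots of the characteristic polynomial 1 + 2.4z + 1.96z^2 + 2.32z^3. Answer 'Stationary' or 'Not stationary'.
\text{Not stationary}

The AR(p) characteristic polynomial is P(z) = 1 + 2.4z + 1.96z^2 + 2.32z^3.
Stationarity requires all roots to lie outside the unit circle, i.e. |z| > 1 for every root.
Degree 3: look for a simple real root z0 first, then factor out (1 - z/z0) and solve the remaining quadratic.
Testing z0 = -0.5: P(-0.5) = 1 + (2.4)(-0.5) + (1.96)(-0.5)^2 + (2.32)(-0.5)^3
  = 1 + (-1.2) + (0.49) + (-0.29) = 0.  So z_0 = -0.5 is a root, |z_0| = 0.5.
Divide out the factor (1 + 2 z) = (1 - z/z0) (since 1/z0 = -2):
  P(z) = (1 + 2 z)(1 + (0.4) z + (1.16) z^2)
  [check: z-coef 0.4 - (-2) = 2.4; z^2-coef 1.16 - (-2)(0.4) = 1.96; z^3-coef -(-2)(1.16) = 2.32.]
Remaining roots from the quadratic factor 1 + (0.4) z + (1.16) z^2:
  Set 1 + (0.4) z + (1.16) z^2 = 0, i.e. a z^2 + b z + c = 0 with a = 1.16, b = 0.4, c = 1.
  Discriminant D = b^2 - 4ac = (0.4)^2 - 4*(1.16)*1 = 0.16 - (4.64) = -4.48.
  D < 0, so the roots are the complex-conjugate pair z = (-b +/- i sqrt(-D)) / (2a) = -0.1724 +/- 0.9123i.
  For a conjugate pair |z|^2 = z * conj(z) = (product of roots) = c/a = 1/(1.16) = 0.862069, so |z| = sqrt(0.862069) = 0.9285 for both roots.
Moduli of all roots: 0.5000, 0.9285, 0.9285.
All moduli strictly greater than 1? No.
Verdict: Not stationary.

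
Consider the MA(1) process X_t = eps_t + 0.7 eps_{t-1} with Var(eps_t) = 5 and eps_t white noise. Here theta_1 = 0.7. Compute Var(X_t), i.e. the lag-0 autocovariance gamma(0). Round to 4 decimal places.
\gamma(0) = 7.4500

For an MA(q) process X_t = eps_t + sum_i theta_i eps_{t-i} with
Var(eps_t) = sigma^2, the variance is
  gamma(0) = sigma^2 * (1 + sum_i theta_i^2).
  sum_i theta_i^2 = (0.7)^2 = 0.49.
  gamma(0) = 5 * (1 + 0.49) = 5 * 1.49 = 7.45, which rounds to 7.4500.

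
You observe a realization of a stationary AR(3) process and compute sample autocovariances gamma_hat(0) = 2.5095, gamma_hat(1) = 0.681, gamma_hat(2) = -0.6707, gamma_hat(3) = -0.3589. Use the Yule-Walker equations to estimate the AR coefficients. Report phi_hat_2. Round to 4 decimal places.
\hat\phi_{2} = -0.3940

The Yule-Walker equations for an AR(p) process read, in matrix form,
  Gamma_p phi = r_p,   with   (Gamma_p)_{ij} = gamma(|i - j|),
                       (r_p)_i = gamma(i),   i,j = 1..p.
Substitute the sample gammas (Toeplitz matrix and right-hand side of size 3):
  Gamma_p = [[2.5095, 0.681, -0.6707], [0.681, 2.5095, 0.681], [-0.6707, 0.681, 2.5095]]
  r_p     = [0.681, -0.6707, -0.3589]
Written out (R1..R3):
  (R1) 2.5095 phi_1 + 0.681 phi_2 - 0.6707 phi_3 = 0.681
  (R2) 0.681 phi_1 + 2.5095 phi_2 + 0.681 phi_3 = -0.6707
  (R3) -0.6707 phi_1 + 0.681 phi_2 + 2.5095 phi_3 = -0.3589
Gaussian elimination:
  R2 <- R2 - (0.681/2.5095) R1 = R2 - (0.271369) R1:  2.324698 phi_2 + 0.863007 phi_3 = -0.855502
  R3 <- R3 - (-0.6707/2.5095) R1 = R3 - (-0.267264) R1:  0.863007 phi_2 + 2.330246 phi_3 = -0.176893
  R3 <- R3 - (0.863007/2.324698) R2 = R3 - (0.371234) R2:  2.009868 phi_3 = 0.140699
Back-substitution:
  phi_hat_3 = 0.140699 / 2.009868 = 0.070004
  phi_hat_2 = (-0.855502 - (0.863007)(0.070004)) / 2.324698 = -0.393994
  phi_hat_1 = (0.681 - (0.681)(-0.393994) - (-0.6707)(0.070004)) / 2.5095 = 0.396996
So phi_hat = [0.3970, -0.3940, 0.0700].
Therefore phi_hat_2 = -0.3940.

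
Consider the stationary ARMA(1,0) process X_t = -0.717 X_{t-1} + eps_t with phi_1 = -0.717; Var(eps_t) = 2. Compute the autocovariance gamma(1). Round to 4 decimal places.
\gamma(1) = -2.9512

Multiply the model equation by X_{t-k} and take expectations. With theta_0 = psi_0 = 1 and psi_j the MA(infinity) weights, this gives
  gamma(k) - sum_i phi_i gamma(k-i) = c_k,
  c_k = sigma^2 * sum_{j=k..q} theta_j psi_{j-k}   (c_k = 0 for k > q),
using gamma(-m) = gamma(m).
Pure AR (q = 0): c_0 = sigma^2 = 2, c_k = 0 for k >= 1.
Equations for k = 0 and k = 1 (AR order 1):
  gamma(0) = phi_1 gamma(1) + c_0
  gamma(1) = phi_1 gamma(0) + c_1
Substituting the second into the first: gamma(0) (1 - phi_1^2) = c_0 + phi_1 c_1, so
  gamma(0) = c_0 / (1 - phi_1^2) = 2 / (1 - (-0.717)^2) = 2 / 0.485911 = 4.11598.
  gamma(1) = phi_1 gamma(0) = (-0.717)(4.11598) = -2.951158.
Therefore gamma(1) = -2.9512 (to 4 decimal places).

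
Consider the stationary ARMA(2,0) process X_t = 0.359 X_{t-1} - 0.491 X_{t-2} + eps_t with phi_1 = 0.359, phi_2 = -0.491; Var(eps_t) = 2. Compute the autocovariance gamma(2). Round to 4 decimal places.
\gamma(2) = -1.1318

Multiply the model equation by X_{t-k} and take expectations. With theta_0 = psi_0 = 1 and psi_j the MA(infinity) weights, this gives
  gamma(k) - sum_i phi_i gamma(k-i) = c_k,
  c_k = sigma^2 * sum_{j=k..q} theta_j psi_{j-k}   (c_k = 0 for k > q),
using gamma(-m) = gamma(m).
Pure AR (q = 0): c_0 = sigma^2 = 2, c_k = 0 for k >= 1.
Equations for k = 0, 1, 2 (AR order 2, c_2 = 0):
  (E0) gamma(0) = phi_1 gamma(1) + phi_2 gamma(2) + c_0
  (E1) gamma(1) = phi_1 gamma(0) + phi_2 gamma(1) + c_1
  (E2) gamma(2) = phi_1 gamma(1) + phi_2 gamma(0)
From (E1): gamma(1) = A gamma(0) + B with
  A = phi_1 / (1 - phi_2) = 0.359 / 1.491 = 0.240778,   B = c_1 / (1 - phi_2) = 0 / 1.491 = 0.
Insert (E2) into (E0): gamma(0) (1 - phi_2^2) = phi_1 (1 + phi_2) gamma(1) + c_0.
  phi_1 (1 + phi_2) = (0.359)(0.509) = 0.182731,   1 - phi_2^2 = 0.758919.
Replace gamma(1) by A gamma(0) + B and collect gamma(0):
  gamma(0) [0.758919 - (0.182731)(0.240778)] = c_0 = 2
  gamma(0) * 0.714921 = 2
  gamma(0) = 2 / 0.714921 = 2.79751.
  gamma(1) = A gamma(0) = (0.240778)(2.79751) = 0.673579.
  gamma(2) = phi_1 gamma(1) + phi_2 gamma(0) = (0.359)(0.673579) + (-0.491)(2.79751) = -1.131763.
Therefore gamma(2) = -1.1318 (to 4 decimal places).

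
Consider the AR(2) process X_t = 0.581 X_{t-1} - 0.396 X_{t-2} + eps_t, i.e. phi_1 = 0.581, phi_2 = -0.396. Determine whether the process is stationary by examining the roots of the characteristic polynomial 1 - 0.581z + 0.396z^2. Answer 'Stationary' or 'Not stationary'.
\text{Stationary}

The AR(p) characteristic polynomial is P(z) = 1 - 0.581z + 0.396z^2.
Stationarity requires all roots to lie outside the unit circle, i.e. |z| > 1 for every root.
Set 1 + (-0.581) z + (0.396) z^2 = 0, i.e. a z^2 + b z + c = 0 with a = 0.396, b = -0.581, c = 1.
Discriminant D = b^2 - 4ac = (-0.581)^2 - 4*(0.396)*1 = 0.337561 - (1.584) = -1.246439.
D < 0, so the roots are the complex-conjugate pair z = (-b +/- i sqrt(-D)) / (2a) = 0.7336 +/- 1.4096i.
For a conjugate pair |z|^2 = z * conj(z) = (product of roots) = c/a = 1/(0.396) = 2.525253, so |z| = sqrt(2.525253) = 1.5891 for both roots.
Moduli of all roots: 1.5891, 1.5891.
All moduli strictly greater than 1? Yes.
Verdict: Stationary.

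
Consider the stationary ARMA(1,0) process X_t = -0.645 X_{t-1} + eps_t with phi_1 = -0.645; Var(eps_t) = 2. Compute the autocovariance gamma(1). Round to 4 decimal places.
\gamma(1) = -2.2090

Multiply the model equation by X_{t-k} and take expectations. With theta_0 = psi_0 = 1 and psi_j the MA(infinity) weights, this gives
  gamma(k) - sum_i phi_i gamma(k-i) = c_k,
  c_k = sigma^2 * sum_{j=k..q} theta_j psi_{j-k}   (c_k = 0 for k > q),
using gamma(-m) = gamma(m).
Pure AR (q = 0): c_0 = sigma^2 = 2, c_k = 0 for k >= 1.
Equations for k = 0 and k = 1 (AR order 1):
  gamma(0) = phi_1 gamma(1) + c_0
  gamma(1) = phi_1 gamma(0) + c_1
Substituting the second into the first: gamma(0) (1 - phi_1^2) = c_0 + phi_1 c_1, so
  gamma(0) = c_0 / (1 - phi_1^2) = 2 / (1 - (-0.645)^2) = 2 / 0.583975 = 3.424804.
  gamma(1) = phi_1 gamma(0) = (-0.645)(3.424804) = -2.208999.
Therefore gamma(1) = -2.2090 (to 4 decimal places).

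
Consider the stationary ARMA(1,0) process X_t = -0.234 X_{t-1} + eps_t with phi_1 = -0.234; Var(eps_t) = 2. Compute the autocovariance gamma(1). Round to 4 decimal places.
\gamma(1) = -0.4951

Multiply the model equation by X_{t-k} and take expectations. With theta_0 = psi_0 = 1 and psi_j the MA(infinity) weights, this gives
  gamma(k) - sum_i phi_i gamma(k-i) = c_k,
  c_k = sigma^2 * sum_{j=k..q} theta_j psi_{j-k}   (c_k = 0 for k > q),
using gamma(-m) = gamma(m).
Pure AR (q = 0): c_0 = sigma^2 = 2, c_k = 0 for k >= 1.
Equations for k = 0 and k = 1 (AR order 1):
  gamma(0) = phi_1 gamma(1) + c_0
  gamma(1) = phi_1 gamma(0) + c_1
Substituting the second into the first: gamma(0) (1 - phi_1^2) = c_0 + phi_1 c_1, so
  gamma(0) = c_0 / (1 - phi_1^2) = 2 / (1 - (-0.234)^2) = 2 / 0.945244 = 2.115856.
  gamma(1) = phi_1 gamma(0) = (-0.234)(2.115856) = -0.49511.
Therefore gamma(1) = -0.4951 (to 4 decimal places).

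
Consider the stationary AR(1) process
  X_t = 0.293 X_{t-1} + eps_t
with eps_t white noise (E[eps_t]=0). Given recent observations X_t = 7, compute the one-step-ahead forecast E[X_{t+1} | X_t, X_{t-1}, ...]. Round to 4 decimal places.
E[X_{t+1} \mid \mathcal F_t] = 2.0510

For an AR(p) model X_t = c + sum_i phi_i X_{t-i} + eps_t, the
one-step-ahead conditional mean is
  E[X_{t+1} | X_t, ...] = c + sum_i phi_i X_{t+1-i}.
Substitute known values:
  E[X_{t+1} | ...] = (0.293) * (7)
                   = 2.0510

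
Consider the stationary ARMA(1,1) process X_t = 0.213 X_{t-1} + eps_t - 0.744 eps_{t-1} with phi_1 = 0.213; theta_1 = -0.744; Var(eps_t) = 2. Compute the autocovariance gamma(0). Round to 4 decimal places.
\gamma(0) = 2.5907

Multiply the model equation by X_{t-k} and take expectations. With theta_0 = psi_0 = 1 and psi_j the MA(infinity) weights, this gives
  gamma(k) - sum_i phi_i gamma(k-i) = c_k,
  c_k = sigma^2 * sum_{j=k..q} theta_j psi_{j-k}   (c_k = 0 for k > q),
using gamma(-m) = gamma(m).
psi-weights needed (psi_j = theta_j + sum_i phi_i psi_{j-i}):
  psi_1 = theta_1 + phi_1 = -0.744 + (0.213) = -0.531
Right-hand sides:
  c_0 = sigma^2 (1 + theta_1 psi_1) = 2 * (1 + (-0.744)(-0.531)) = 2 * 1.395064 = 2.790128
  c_1 = sigma^2 theta_1 = 2 * (-0.744) = -1.488
  c_2 = 0
Equations for k = 0 and k = 1 (AR order 1):
  gamma(0) = phi_1 gamma(1) + c_0
  gamma(1) = phi_1 gamma(0) + c_1
Substituting the second into the first: gamma(0) (1 - phi_1^2) = c_0 + phi_1 c_1, so
  gamma(0) = (c_0 + phi_1 c_1) / (1 - phi_1^2) = (2.790128 + (0.213)(-1.488)) / (1 - (0.213)^2) = 2.473184 / 0.954631 = 2.590722.
Therefore gamma(0) = 2.5907 (to 4 decimal places).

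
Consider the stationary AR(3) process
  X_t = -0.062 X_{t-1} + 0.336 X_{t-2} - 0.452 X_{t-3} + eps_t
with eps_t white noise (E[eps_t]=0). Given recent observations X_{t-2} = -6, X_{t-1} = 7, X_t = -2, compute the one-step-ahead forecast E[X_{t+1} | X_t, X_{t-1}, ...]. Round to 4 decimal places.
E[X_{t+1} \mid \mathcal F_t] = 5.1880

For an AR(p) model X_t = c + sum_i phi_i X_{t-i} + eps_t, the
one-step-ahead conditional mean is
  E[X_{t+1} | X_t, ...] = c + sum_i phi_i X_{t+1-i}.
Substitute known values:
  E[X_{t+1} | ...] = (-0.062) * (-2) + (0.336) * (7) + (-0.452) * (-6)
                   = 5.1880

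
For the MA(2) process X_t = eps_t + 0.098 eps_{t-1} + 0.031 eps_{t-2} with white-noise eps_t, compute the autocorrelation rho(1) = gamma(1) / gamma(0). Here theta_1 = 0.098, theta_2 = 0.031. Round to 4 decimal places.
\rho(1) = 0.1000

For an MA(q) process with theta_0 = 1, the autocovariance is
  gamma(k) = sigma^2 * sum_{i=0..q-k} theta_i * theta_{i+k},
and rho(k) = gamma(k) / gamma(0). Sigma^2 cancels.
  numerator   = (1)*(0.098) + (0.098)*(0.031) = 0.101038.
  denominator = (1)^2 + (0.098)^2 + (0.031)^2 = 1.010565.
  rho(1) = 0.101038 / 1.010565 = 0.1000.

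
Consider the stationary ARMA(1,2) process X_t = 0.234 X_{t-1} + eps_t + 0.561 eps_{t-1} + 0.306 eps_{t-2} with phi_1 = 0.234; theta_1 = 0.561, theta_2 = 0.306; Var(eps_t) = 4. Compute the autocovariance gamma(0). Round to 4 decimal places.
\gamma(0) = 7.5526

Multiply the model equation by X_{t-k} and take expectations. With theta_0 = psi_0 = 1 and psi_j the MA(infinity) weights, this gives
  gamma(k) - sum_i phi_i gamma(k-i) = c_k,
  c_k = sigma^2 * sum_{j=k..q} theta_j psi_{j-k}   (c_k = 0 for k > q),
using gamma(-m) = gamma(m).
psi-weights needed (psi_j = theta_j + sum_i phi_i psi_{j-i}):
  psi_1 = theta_1 + phi_1 = 0.561 + (0.234) = 0.795
  psi_2 = theta_2 + phi_1 psi_1 = 0.306 + (0.234)(0.795) = 0.49203
Right-hand sides:
  c_0 = sigma^2 (1 + theta_1 psi_1 + theta_2 psi_2) = 4 * (1 + (0.561)(0.795) + (0.306)(0.49203)) = 4 * 1.596556 = 6.386225
  c_1 = sigma^2 (theta_1 + theta_2 psi_1) = 4 * (0.561 + (0.306)(0.795)) = 3.21708
  c_2 = sigma^2 theta_2 = 4 * (0.306) = 1.224
Equations for k = 0 and k = 1 (AR order 1):
  gamma(0) = phi_1 gamma(1) + c_0
  gamma(1) = phi_1 gamma(0) + c_1
Substituting the second into the first: gamma(0) (1 - phi_1^2) = c_0 + phi_1 c_1, so
  gamma(0) = (c_0 + phi_1 c_1) / (1 - phi_1^2) = (6.386225 + (0.234)(3.21708)) / (1 - (0.234)^2) = 7.139021 / 0.945244 = 7.55257.
Therefore gamma(0) = 7.5526 (to 4 decimal places).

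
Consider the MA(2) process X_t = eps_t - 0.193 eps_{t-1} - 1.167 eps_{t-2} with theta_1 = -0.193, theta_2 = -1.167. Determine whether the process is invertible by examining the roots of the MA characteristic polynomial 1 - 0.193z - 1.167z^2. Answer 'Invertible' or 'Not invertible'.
\text{Not invertible}

The MA(q) characteristic polynomial is P(z) = 1 - 0.193z - 1.167z^2.
Invertibility requires all roots to lie outside the unit circle, i.e. |z| > 1 for every root.
Set 1 + (-0.193) z + (-1.167) z^2 = 0, i.e. a z^2 + b z + c = 0 with a = -1.167, b = -0.193, c = 1.
Discriminant D = b^2 - 4ac = (-0.193)^2 - 4*(-1.167)*1 = 0.037249 - (-4.668) = 4.705249.
D >= 0, so the roots are real: z = (-b +/- sqrt(D)) / (2a) = (0.193 +/- 2.169159) / (-2.334).
  z_1 = (0.193 + 2.169159) / (-2.334) = -1.0121,   |z_1| = 1.0121.
  z_2 = (0.193 - 2.169159) / (-2.334) = 0.8467,   |z_2| = 0.8467.
Moduli of all roots: 1.0121, 0.8467.
All moduli strictly greater than 1? No.
Verdict: Not invertible.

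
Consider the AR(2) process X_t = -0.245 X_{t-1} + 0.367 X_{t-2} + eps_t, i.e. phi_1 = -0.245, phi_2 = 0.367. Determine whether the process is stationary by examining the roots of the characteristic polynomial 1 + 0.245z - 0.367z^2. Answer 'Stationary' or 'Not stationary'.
\text{Stationary}

The AR(p) characteristic polynomial is P(z) = 1 + 0.245z - 0.367z^2.
Stationarity requires all roots to lie outside the unit circle, i.e. |z| > 1 for every root.
Set 1 + (0.245) z + (-0.367) z^2 = 0, i.e. a z^2 + b z + c = 0 with a = -0.367, b = 0.245, c = 1.
Discriminant D = b^2 - 4ac = (0.245)^2 - 4*(-0.367)*1 = 0.060025 - (-1.468) = 1.528025.
D >= 0, so the roots are real: z = (-b +/- sqrt(D)) / (2a) = (-0.245 +/- 1.236133) / (-0.734).
  z_1 = (-0.245 + 1.236133) / (-0.734) = -1.3503,   |z_1| = 1.3503.
  z_2 = (-0.245 - 1.236133) / (-0.734) = 2.0179,   |z_2| = 2.0179.
Moduli of all roots: 1.3503, 2.0179.
All moduli strictly greater than 1? Yes.
Verdict: Stationary.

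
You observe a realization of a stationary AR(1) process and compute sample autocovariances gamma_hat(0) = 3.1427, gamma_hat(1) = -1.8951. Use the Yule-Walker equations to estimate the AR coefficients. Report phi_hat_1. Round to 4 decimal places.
\hat\phi_{1} = -0.6030

The Yule-Walker equations for an AR(p) process read, in matrix form,
  Gamma_p phi = r_p,   with   (Gamma_p)_{ij} = gamma(|i - j|),
                       (r_p)_i = gamma(i),   i,j = 1..p.
Substitute the sample gammas (Toeplitz matrix and right-hand side of size 1):
  Gamma_p = [[3.1427]]
  r_p     = [-1.8951]
With p = 1 this is the single equation gamma(0) phi_1 = gamma(1):
  phi_hat_1 = gamma(1) / gamma(0) = -1.8951 / 3.1427 = -0.6030.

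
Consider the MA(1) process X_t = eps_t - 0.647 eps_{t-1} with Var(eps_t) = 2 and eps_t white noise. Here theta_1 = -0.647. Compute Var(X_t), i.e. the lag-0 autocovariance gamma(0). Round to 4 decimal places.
\gamma(0) = 2.8372

For an MA(q) process X_t = eps_t + sum_i theta_i eps_{t-i} with
Var(eps_t) = sigma^2, the variance is
  gamma(0) = sigma^2 * (1 + sum_i theta_i^2).
  sum_i theta_i^2 = (-0.647)^2 = 0.418609.
  gamma(0) = 2 * (1 + 0.418609) = 2 * 1.418609 = 2.837218, which rounds to 2.8372.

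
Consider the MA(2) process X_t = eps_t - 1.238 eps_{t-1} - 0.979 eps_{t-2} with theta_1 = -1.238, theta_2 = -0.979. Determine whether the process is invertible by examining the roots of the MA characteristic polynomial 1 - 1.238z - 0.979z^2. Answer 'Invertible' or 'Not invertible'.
\text{Not invertible}

The MA(q) characteristic polynomial is P(z) = 1 - 1.238z - 0.979z^2.
Invertibility requires all roots to lie outside the unit circle, i.e. |z| > 1 for every root.
Set 1 + (-1.238) z + (-0.979) z^2 = 0, i.e. a z^2 + b z + c = 0 with a = -0.979, b = -1.238, c = 1.
Discriminant D = b^2 - 4ac = (-1.238)^2 - 4*(-0.979)*1 = 1.532644 - (-3.916) = 5.448644.
D >= 0, so the roots are real: z = (-b +/- sqrt(D)) / (2a) = (1.238 +/- 2.334233) / (-1.958).
  z_1 = (1.238 + 2.334233) / (-1.958) = -1.8244,   |z_1| = 1.8244.
  z_2 = (1.238 - 2.334233) / (-1.958) = 0.5599,   |z_2| = 0.5599.
Moduli of all roots: 1.8244, 0.5599.
All moduli strictly greater than 1? No.
Verdict: Not invertible.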